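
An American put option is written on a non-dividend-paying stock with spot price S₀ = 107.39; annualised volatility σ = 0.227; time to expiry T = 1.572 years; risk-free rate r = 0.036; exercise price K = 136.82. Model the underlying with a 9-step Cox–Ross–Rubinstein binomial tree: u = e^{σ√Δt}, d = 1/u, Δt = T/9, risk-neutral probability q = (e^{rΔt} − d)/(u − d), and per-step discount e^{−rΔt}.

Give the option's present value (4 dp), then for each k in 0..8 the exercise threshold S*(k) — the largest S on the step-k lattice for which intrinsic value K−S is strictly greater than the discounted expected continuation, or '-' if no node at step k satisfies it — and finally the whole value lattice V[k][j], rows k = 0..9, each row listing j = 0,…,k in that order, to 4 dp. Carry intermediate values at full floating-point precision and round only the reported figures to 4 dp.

price = 30.1369
boundary = - 97.6702 88.8302 97.6702 107.3900 97.6702 107.3900 97.6702 107.3900
tree:
30.1369
39.1498 21.8331
47.9898 29.7360 14.4951
56.0298 39.1498 21.0411 8.3724
63.3421 47.9898 29.4300 13.2255 3.8040
69.9925 56.0298 39.1498 20.1683 6.7051 1.0580
76.0410 63.3421 47.9898 29.4300 11.5015 2.1706 0.0000
81.5421 69.9925 56.0298 39.1498 18.9706 4.4531 0.0000 0.0000
86.5452 76.0410 63.3421 47.9898 29.4300 9.1359 0.0000 0.0000 0.0000
91.0955 81.5421 69.9925 56.0298 39.1498 18.7429 0.0000 0.0000 0.0000 0.0000

Δt=0.17467  u=1.09952  d=0.90949  q=0.50949  discount=0.99373
step 9 (expiry): payoffs max(K−S,0) = 91.0955 81.5421 69.9925 56.0298 39.1498 18.7429 0.0000 0.0000 0.0000 0.0000
step 8: (k=8,j=0): S=50.2748, (K−S)⁺=86.5452, hold=85.6876 ⇒ V=86.5452 exercise | (k=8,j=1): S=60.7790, (K−S)⁺=76.0410, hold=75.1834 ⇒ V=76.0410 exercise | (k=8,j=2): S=73.4779, (K−S)⁺=63.3421, hold=62.4844 ⇒ V=63.3421 exercise | (k=8,j=3): S=88.8302, (K−S)⁺=47.9898, hold=47.1322 ⇒ V=47.9898 exercise | (k=8,j=4): S=107.3900, (K−S)⁺=29.4300, hold=28.5724 ⇒ V=29.4300 exercise | (k=8,j=5): S=129.8277, (K−S)⁺=6.9923, hold=9.1359 ⇒ V=9.1359 continue | (k=8,j=6): S=156.9534, (K−S)⁺=0.0000, hold=0.0000 ⇒ V=0.0000 continue | (k=8,j=7): S=189.7466, (K−S)⁺=0.0000, hold=0.0000 ⇒ V=0.0000 continue | (k=8,j=8): S=229.3916, (K−S)⁺=0.0000, hold=0.0000 ⇒ V=0.0000 continue  boundary S*=107.3900
step 7: (k=7,j=0): S=55.2779, (K−S)⁺=81.5421, hold=80.6844 ⇒ V=81.5421 exercise | (k=7,j=1): S=66.8275, (K−S)⁺=69.9925, hold=69.1349 ⇒ V=69.9925 exercise | (k=7,j=2): S=80.7902, (K−S)⁺=56.0298, hold=55.1722 ⇒ V=56.0298 exercise | (k=7,j=3): S=97.6702, (K−S)⁺=39.1498, hold=38.2922 ⇒ V=39.1498 exercise | (k=7,j=4): S=118.0771, (K−S)⁺=18.7429, hold=18.9706 ⇒ V=18.9706 continue | (k=7,j=5): S=142.7476, (K−S)⁺=0.0000, hold=4.4531 ⇒ V=4.4531 continue | (k=7,j=6): S=172.5728, (K−S)⁺=0.0000, hold=0.0000 ⇒ V=0.0000 continue | (k=7,j=7): S=208.6295, (K−S)⁺=0.0000, hold=0.0000 ⇒ V=0.0000 continue  boundary S*=97.6702
step 6: (k=6,j=0): S=60.7790, (K−S)⁺=76.0410, hold=75.1834 ⇒ V=76.0410 exercise | (k=6,j=1): S=73.4779, (K−S)⁺=63.3421, hold=62.4844 ⇒ V=63.3421 exercise | (k=6,j=2): S=88.8302, (K−S)⁺=47.9898, hold=47.1322 ⇒ V=47.9898 exercise | (k=6,j=3): S=107.3900, (K−S)⁺=29.4300, hold=28.6876 ⇒ V=29.4300 exercise | (k=6,j=4): S=129.8277, (K−S)⁺=6.9923, hold=11.5015 ⇒ V=11.5015 continue | (k=6,j=5): S=156.9534, (K−S)⁺=0.0000, hold=2.1706 ⇒ V=2.1706 continue | (k=6,j=6): S=189.7466, (K−S)⁺=0.0000, hold=0.0000 ⇒ V=0.0000 continue  boundary S*=107.3900
step 5: (k=5,j=0): S=66.8275, (K−S)⁺=69.9925, hold=69.1349 ⇒ V=69.9925 exercise | (k=5,j=1): S=80.7902, (K−S)⁺=56.0298, hold=55.1722 ⇒ V=56.0298 exercise | (k=5,j=2): S=97.6702, (K−S)⁺=39.1498, hold=38.2922 ⇒ V=39.1498 exercise | (k=5,j=3): S=118.0771, (K−S)⁺=18.7429, hold=20.1683 ⇒ V=20.1683 continue | (k=5,j=4): S=142.7476, (K−S)⁺=0.0000, hold=6.7051 ⇒ V=6.7051 continue | (k=5,j=5): S=172.5728, (K−S)⁺=0.0000, hold=1.0580 ⇒ V=1.0580 continue  boundary S*=97.6702
step 4: (k=4,j=0): S=73.4779, (K−S)⁺=63.3421, hold=62.4844 ⇒ V=63.3421 exercise | (k=4,j=1): S=88.8302, (K−S)⁺=47.9898, hold=47.1322 ⇒ V=47.9898 exercise | (k=4,j=2): S=107.3900, (K−S)⁺=29.4300, hold=29.2940 ⇒ V=29.4300 exercise | (k=4,j=3): S=129.8277, (K−S)⁺=6.9923, hold=13.2255 ⇒ V=13.2255 continue | (k=4,j=4): S=156.9534, (K−S)⁺=0.0000, hold=3.8040 ⇒ V=3.8040 continue  boundary S*=107.3900
step 3: (k=3,j=0): S=80.7902, (K−S)⁺=56.0298, hold=55.1722 ⇒ V=56.0298 exercise | (k=3,j=1): S=97.6702, (K−S)⁺=39.1498, hold=38.2922 ⇒ V=39.1498 exercise | (k=3,j=2): S=118.0771, (K−S)⁺=18.7429, hold=21.0411 ⇒ V=21.0411 continue | (k=3,j=3): S=142.7476, (K−S)⁺=0.0000, hold=8.3724 ⇒ V=8.3724 continue  boundary S*=97.6702
step 2: (k=2,j=0): S=88.8302, (K−S)⁺=47.9898, hold=47.1322 ⇒ V=47.9898 exercise | (k=2,j=1): S=107.3900, (K−S)⁺=29.4300, hold=29.7360 ⇒ V=29.7360 continue | (k=2,j=2): S=129.8277, (K−S)⁺=6.9923, hold=14.4951 ⇒ V=14.4951 continue  boundary S*=88.8302
step 1: (k=1,j=0): S=97.6702, (K−S)⁺=39.1498, hold=38.4471 ⇒ V=39.1498 exercise | (k=1,j=1): S=118.0771, (K−S)⁺=18.7429, hold=21.8331 ⇒ V=21.8331 continue  boundary S*=97.6702
step 0: (k=0,j=0): S=107.3900, (K−S)⁺=29.4300, hold=30.1369 ⇒ V=30.1369 continue  boundary S*=-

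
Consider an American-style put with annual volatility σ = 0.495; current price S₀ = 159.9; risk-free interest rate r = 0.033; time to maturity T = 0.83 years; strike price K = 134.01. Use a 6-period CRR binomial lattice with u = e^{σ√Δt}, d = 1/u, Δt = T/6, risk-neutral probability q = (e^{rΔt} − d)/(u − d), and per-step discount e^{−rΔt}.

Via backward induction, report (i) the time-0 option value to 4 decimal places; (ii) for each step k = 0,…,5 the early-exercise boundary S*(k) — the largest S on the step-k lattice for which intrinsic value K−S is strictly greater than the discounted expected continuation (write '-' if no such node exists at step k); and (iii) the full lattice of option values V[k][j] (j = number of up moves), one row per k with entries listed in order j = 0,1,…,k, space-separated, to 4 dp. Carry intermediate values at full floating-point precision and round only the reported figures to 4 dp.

Δt=0.13833, u=1.20214, d=0.83185, q=0.46646, disc=e^(-rΔt)=0.99545
k=6 terminal: V=max(K-S,0) → 81.0302 57.4463 23.3640 0.0000 0.0000 0.0000 0.0000
k=5: j=0 S=63.6893 intr=70.3207 cont=69.7103 V=70.3207[EX]; j=1 S=92.0406 intr=41.9694 cont=41.3590 V=41.9694[EX]; j=2 S=133.0124 intr=0.9976 cont=12.4089 V=12.4089[hold]; j=3 S=192.2228 intr=0.0000 cont=0.0000 V=0.0000[hold]; j=4 S=277.7906 intr=0.0000 cont=0.0000 V=0.0000[hold]; j=5 S=401.4488 intr=0.0000 cont=0.0000 V=0.0000[hold]  S*(5)=92.0406
k=4: j=0 S=76.5637 intr=57.4463 cont=56.8359 V=57.4463[EX]; j=1 S=110.6460 intr=23.3640 cont=28.0523 V=28.0523[hold]; j=2 S=159.9000 intr=0.0000 cont=6.5905 V=6.5905[hold]; j=3 S=231.0794 intr=0.0000 cont=0.0000 V=0.0000[hold]; j=4 S=333.9442 intr=0.0000 cont=0.0000 V=0.0000[hold]  S*(4)=76.5637
k=3: j=0 S=92.0406 intr=41.9694 cont=43.5360 V=43.5360[hold]; j=1 S=133.0124 intr=0.9976 cont=17.9591 V=17.9591[hold]; j=2 S=192.2228 intr=0.0000 cont=3.5003 V=3.5003[hold]; j=3 S=277.7906 intr=0.0000 cont=0.0000 V=0.0000[hold]  S*(3)=-
k=2: j=0 S=110.6460 intr=23.3640 cont=31.4614 V=31.4614[hold]; j=1 S=159.9000 intr=0.0000 cont=11.1635 V=11.1635[hold]; j=2 S=231.0794 intr=0.0000 cont=1.8590 V=1.8590[hold]  S*(2)=-
k=1: j=0 S=133.0124 intr=0.9976 cont=21.8931 V=21.8931[hold]; j=1 S=192.2228 intr=0.0000 cont=6.7923 V=6.7923[hold]  S*(1)=-
k=0: j=0 S=159.9000 intr=0.0000 cont=14.7816 V=14.7816[hold]  S*(0)=-

price = 14.7816
boundary = - - - - 76.5637 92.0406
tree:
14.7816
21.8931 6.7923
31.4614 11.1635 1.8590
43.5360 17.9591 3.5003 0.0000
57.4463 28.0523 6.5905 0.0000 0.0000
70.3207 41.9694 12.4089 0.0000 0.0000 0.0000
81.0302 57.4463 23.3640 0.0000 0.0000 0.0000 0.0000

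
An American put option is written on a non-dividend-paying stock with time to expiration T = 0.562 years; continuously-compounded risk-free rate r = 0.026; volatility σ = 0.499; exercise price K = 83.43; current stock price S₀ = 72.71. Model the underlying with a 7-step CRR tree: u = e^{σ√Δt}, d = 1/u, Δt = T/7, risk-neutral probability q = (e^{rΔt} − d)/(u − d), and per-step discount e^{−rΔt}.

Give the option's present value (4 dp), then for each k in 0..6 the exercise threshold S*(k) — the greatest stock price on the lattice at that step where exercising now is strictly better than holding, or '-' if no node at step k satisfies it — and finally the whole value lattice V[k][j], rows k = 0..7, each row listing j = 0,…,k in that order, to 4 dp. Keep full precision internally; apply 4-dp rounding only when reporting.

price = 16.7510
boundary = - - - 47.5750 54.8004 63.1232 72.7100
tree:
16.7510
22.4344 10.4695
28.9592 15.2369 5.1844
35.8550 21.3758 8.4392 1.5674
42.1277 28.6296 13.3586 2.9753 0.0000
47.5734 35.8550 20.3068 5.6475 0.0000 0.0000
52.3011 42.1277 28.6296 10.7200 0.0000 0.0000 0.0000
56.4054 47.5734 35.8550 20.3068 0.0000 0.0000 0.0000 0.0000

params: Δt=0.08029 u=1.15187 d=0.86815 q=0.47208 e^(-rΔt)=0.99791
t_7 payoffs: 56.4054 47.5734 35.8550 20.3068 0.0000 0.0000 0.0000 0.0000
t_6: node(6,0) S=31.1289 payoff=52.3011 vs cont=52.1271 → 52.3011 [stop]  node(6,1) S=41.3023 payoff=42.1277 vs cont=41.9538 → 42.1277 [stop]  node(6,2) S=54.8004 payoff=28.6296 vs cont=28.4556 → 28.6296 [stop]  node(6,3) S=72.7100 payoff=10.7200 vs cont=10.6981 → 10.7200 [stop]  node(6,4) S=96.4727 payoff=0.0000 vs cont=0.0000 → 0.0000 [wait]  node(6,5) S=128.0013 payoff=0.0000 vs cont=0.0000 → 0.0000 [wait]  node(6,6) S=169.8339 payoff=0.0000 vs cont=0.0000 → 0.0000 [wait]  ⇒ S*(6)=72.7100
t_5: node(5,0) S=35.8566 payoff=47.5734 vs cont=47.3994 → 47.5734 [stop]  node(5,1) S=47.5750 payoff=35.8550 vs cont=35.6810 → 35.8550 [stop]  node(5,2) S=63.1232 payoff=20.3068 vs cont=20.1328 → 20.3068 [stop]  node(5,3) S=83.7528 payoff=0.0000 vs cont=5.6475 → 5.6475 [wait]  node(5,4) S=111.1244 payoff=0.0000 vs cont=0.0000 → 0.0000 [wait]  node(5,5) S=147.4414 payoff=0.0000 vs cont=0.0000 → 0.0000 [wait]  ⇒ S*(5)=63.1232
t_4: node(4,0) S=41.3023 payoff=42.1277 vs cont=41.9538 → 42.1277 [stop]  node(4,1) S=54.8004 payoff=28.6296 vs cont=28.4556 → 28.6296 [stop]  node(4,2) S=72.7100 payoff=10.7200 vs cont=13.3586 → 13.3586 [wait]  node(4,3) S=96.4727 payoff=0.0000 vs cont=2.9753 → 2.9753 [wait]  node(4,4) S=128.0013 payoff=0.0000 vs cont=0.0000 → 0.0000 [wait]  ⇒ S*(4)=54.8004
t_3: node(3,0) S=47.5750 payoff=35.8550 vs cont=35.6810 → 35.8550 [stop]  node(3,1) S=63.1232 payoff=20.3068 vs cont=21.3758 → 21.3758 [wait]  node(3,2) S=83.7528 payoff=0.0000 vs cont=8.4392 → 8.4392 [wait]  node(3,3) S=111.1244 payoff=0.0000 vs cont=1.5674 → 1.5674 [wait]  ⇒ S*(3)=47.5750
t_2: node(2,0) S=54.8004 payoff=28.6296 vs cont=28.9592 → 28.9592 [wait]  node(2,1) S=72.7100 payoff=10.7200 vs cont=15.2369 → 15.2369 [wait]  node(2,2) S=96.4727 payoff=0.0000 vs cont=5.1844 → 5.1844 [wait]  ⇒ S*(2)=-
t_1: node(1,0) S=63.1232 payoff=20.3068 vs cont=22.4344 → 22.4344 [wait]  node(1,1) S=83.7528 payoff=0.0000 vs cont=10.4695 → 10.4695 [wait]  ⇒ S*(1)=-
t_0: node(0,0) S=72.7100 payoff=10.7200 vs cont=16.7510 → 16.7510 [wait]  ⇒ S*(0)=-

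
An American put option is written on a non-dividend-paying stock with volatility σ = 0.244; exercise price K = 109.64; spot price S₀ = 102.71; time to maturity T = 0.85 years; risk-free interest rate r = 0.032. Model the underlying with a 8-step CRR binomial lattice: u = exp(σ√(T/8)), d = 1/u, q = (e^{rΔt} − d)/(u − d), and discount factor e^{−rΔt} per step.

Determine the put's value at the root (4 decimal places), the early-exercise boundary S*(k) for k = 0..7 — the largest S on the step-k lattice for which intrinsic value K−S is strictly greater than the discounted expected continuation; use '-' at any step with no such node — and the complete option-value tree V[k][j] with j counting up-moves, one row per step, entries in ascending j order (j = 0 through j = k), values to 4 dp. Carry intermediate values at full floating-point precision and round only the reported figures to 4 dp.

Δt=0.10625, u=1.08278, d=0.92355, q=0.50152, disc=e^(-rΔt)=0.99661
k=8 terminal: V=max(K-S,0) → 55.2796 45.9069 34.9182 22.0347 6.9300 0.0000 0.0000 0.0000 0.0000
k=7: j=0 S=58.8605 intr=50.7795 cont=50.4074 V=50.7795[EX]; j=1 S=69.0091 intr=40.6309 cont=40.2588 V=40.6309[EX]; j=2 S=80.9075 intr=28.7325 cont=28.3603 V=28.7325[EX]; j=3 S=94.8574 intr=14.7826 cont=14.4104 V=14.7826[EX]; j=4 S=111.2126 intr=0.0000 cont=3.4428 V=3.4428[hold]; j=5 S=130.3877 intr=0.0000 cont=0.0000 V=0.0000[hold]; j=6 S=152.8689 intr=0.0000 cont=0.0000 V=0.0000[hold]; j=7 S=179.2263 intr=0.0000 cont=0.0000 V=0.0000[hold]  S*(7)=94.8574
k=6: j=0 S=63.7331 intr=45.9069 cont=45.5348 V=45.9069[EX]; j=1 S=74.7218 intr=34.9182 cont=34.5460 V=34.9182[EX]; j=2 S=87.6053 intr=22.0347 cont=21.6626 V=22.0347[EX]; j=3 S=102.7100 intr=6.9300 cont=9.0646 V=9.0646[hold]; j=4 S=120.4191 intr=0.0000 cont=1.7103 V=1.7103[hold]; j=5 S=141.1815 intr=0.0000 cont=0.0000 V=0.0000[hold]; j=6 S=165.5238 intr=0.0000 cont=0.0000 V=0.0000[hold]  S*(6)=87.6053
k=5: j=0 S=69.0091 intr=40.6309 cont=40.2588 V=40.6309[EX]; j=1 S=80.9075 intr=28.7325 cont=28.3603 V=28.7325[EX]; j=2 S=94.8574 intr=14.7826 cont=15.4773 V=15.4773[hold]; j=3 S=111.2126 intr=0.0000 cont=5.3581 V=5.3581[hold]; j=4 S=130.3877 intr=0.0000 cont=0.8497 V=0.8497[hold]; j=5 S=152.8689 intr=0.0000 cont=0.0000 V=0.0000[hold]  S*(5)=80.9075
k=4: j=0 S=74.7218 intr=34.9182 cont=34.5460 V=34.9182[EX]; j=1 S=87.6053 intr=22.0347 cont=22.0099 V=22.0347[EX]; j=2 S=102.7100 intr=6.9300 cont=10.3671 V=10.3671[hold]; j=3 S=120.4191 intr=0.0000 cont=3.0865 V=3.0865[hold]; j=4 S=141.1815 intr=0.0000 cont=0.4221 V=0.4221[hold]  S*(4)=87.6053
k=3: j=0 S=80.9075 intr=28.7325 cont=28.3603 V=28.7325[EX]; j=1 S=94.8574 intr=14.7826 cont=16.1283 V=16.1283[hold]; j=2 S=111.2126 intr=0.0000 cont=6.6930 V=6.6930[hold]; j=3 S=130.3877 intr=0.0000 cont=1.7444 V=1.7444[hold]  S*(3)=80.9075
k=2: j=0 S=87.6053 intr=22.0347 cont=22.3352 V=22.3352[hold]; j=1 S=102.7100 intr=6.9300 cont=11.3577 V=11.3577[hold]; j=2 S=120.4191 intr=0.0000 cont=4.1969 V=4.1969[hold]  S*(2)=-
k=1: j=0 S=94.8574 intr=14.7826 cont=16.7727 V=16.7727[hold]; j=1 S=111.2126 intr=0.0000 cont=7.7401 V=7.7401[hold]  S*(1)=-
k=0: j=0 S=102.7100 intr=6.9300 cont=12.2011 V=12.2011[hold]  S*(0)=-

price = 12.2011
boundary = - - - 80.9075 87.6053 80.9075 87.6053 94.8574
tree:
12.2011
16.7727 7.7401
22.3352 11.3577 4.1969
28.7325 16.1283 6.6930 1.7444
34.9182 22.0347 10.3671 3.0865 0.4221
40.6309 28.7325 15.4773 5.3581 0.8497 0.0000
45.9069 34.9182 22.0347 9.0646 1.7103 0.0000 0.0000
50.7795 40.6309 28.7325 14.7826 3.4428 0.0000 0.0000 0.0000
55.2796 45.9069 34.9182 22.0347 6.9300 0.0000 0.0000 0.0000 0.0000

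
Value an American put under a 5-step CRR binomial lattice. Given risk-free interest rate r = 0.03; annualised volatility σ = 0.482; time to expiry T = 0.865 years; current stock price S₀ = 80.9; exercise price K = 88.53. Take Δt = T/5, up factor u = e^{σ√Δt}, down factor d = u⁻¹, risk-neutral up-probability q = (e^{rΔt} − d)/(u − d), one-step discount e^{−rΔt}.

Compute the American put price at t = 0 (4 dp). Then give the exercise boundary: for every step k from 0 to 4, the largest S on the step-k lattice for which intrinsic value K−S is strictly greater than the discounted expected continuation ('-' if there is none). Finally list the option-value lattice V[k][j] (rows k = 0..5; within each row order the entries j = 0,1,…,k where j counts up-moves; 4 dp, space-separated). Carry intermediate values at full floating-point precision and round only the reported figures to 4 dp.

price = 18.3125
boundary = - - - 44.3350 54.1769
tree:
18.3125
25.7035 9.9439
34.5955 15.6766 3.4051
44.1950 23.8478 6.3732 0.0000
52.2489 34.3531 11.9286 0.0000 0.0000
58.8398 44.1950 22.3264 0.0000 0.0000 0.0000

Δt=0.17300  u=1.22199  d=0.81834  q=0.46294  discount=0.99482
step 5 (expiry): payoffs max(K−S,0) = 58.8398 44.1950 22.3264 0.0000 0.0000 0.0000
step 4: (k=4,j=0): S=36.2811, (K−S)⁺=52.2489, hold=51.7907 ⇒ V=52.2489 exercise | (k=4,j=1): S=54.1769, (K−S)⁺=34.3531, hold=33.8948 ⇒ V=34.3531 exercise | (k=4,j=2): S=80.9000, (K−S)⁺=7.6300, hold=11.9286 ⇒ V=11.9286 continue | (k=4,j=3): S=120.8044, (K−S)⁺=0.0000, hold=0.0000 ⇒ V=0.0000 continue | (k=4,j=4): S=180.3920, (K−S)⁺=0.0000, hold=0.0000 ⇒ V=0.0000 continue  boundary S*=54.1769
step 3: (k=3,j=0): S=44.3350, (K−S)⁺=44.1950, hold=43.7367 ⇒ V=44.1950 exercise | (k=3,j=1): S=66.2036, (K−S)⁺=22.3264, hold=23.8478 ⇒ V=23.8478 continue | (k=3,j=2): S=98.8589, (K−S)⁺=0.0000, hold=6.3732 ⇒ V=6.3732 continue | (k=3,j=3): S=147.6216, (K−S)⁺=0.0000, hold=0.0000 ⇒ V=0.0000 continue  boundary S*=44.3350
step 2: (k=2,j=0): S=54.1769, (K−S)⁺=34.3531, hold=34.5955 ⇒ V=34.5955 continue | (k=2,j=1): S=80.9000, (K−S)⁺=7.6300, hold=15.6766 ⇒ V=15.6766 continue | (k=2,j=2): S=120.8044, (K−S)⁺=0.0000, hold=3.4051 ⇒ V=3.4051 continue  boundary S*=-
step 1: (k=1,j=0): S=66.2036, (K−S)⁺=22.3264, hold=25.7035 ⇒ V=25.7035 continue | (k=1,j=1): S=98.8589, (K−S)⁺=0.0000, hold=9.9439 ⇒ V=9.9439 continue  boundary S*=-
step 0: (k=0,j=0): S=80.9000, (K−S)⁺=7.6300, hold=18.3125 ⇒ V=18.3125 continue  boundary S*=-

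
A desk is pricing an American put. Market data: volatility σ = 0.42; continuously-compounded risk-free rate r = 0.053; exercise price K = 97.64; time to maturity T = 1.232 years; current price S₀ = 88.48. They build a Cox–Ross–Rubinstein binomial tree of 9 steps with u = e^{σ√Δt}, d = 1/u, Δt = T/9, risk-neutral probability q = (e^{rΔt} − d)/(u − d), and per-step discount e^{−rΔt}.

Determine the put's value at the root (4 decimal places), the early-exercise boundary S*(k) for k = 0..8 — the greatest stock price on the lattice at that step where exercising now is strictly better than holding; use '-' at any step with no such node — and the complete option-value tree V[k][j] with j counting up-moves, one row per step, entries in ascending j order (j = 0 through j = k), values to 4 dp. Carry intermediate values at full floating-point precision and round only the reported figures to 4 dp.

Δt=0.13689, u=1.16812, d=0.85608, q=0.48456, disc=e^(-rΔt)=0.99277
k=9 terminal: V=max(K-S,0) → 75.7893 67.8247 56.9571 42.1282 21.8942 0.0000 0.0000 0.0000 0.0000 0.0000
k=8: j=0 S=25.5242 intr=72.1158 cont=71.4100 V=72.1158[EX]; j=1 S=34.8277 intr=62.8123 cont=62.1064 V=62.8123[EX]; j=2 S=47.5224 intr=50.1176 cont=49.4117 V=50.1176[EX]; j=3 S=64.8443 intr=32.7957 cont=32.0899 V=32.7957[EX]; j=4 S=88.4800 intr=9.1600 cont=11.2035 V=11.2035[hold]; j=5 S=120.7309 intr=0.0000 cont=0.0000 V=0.0000[hold]; j=6 S=164.7372 intr=0.0000 cont=0.0000 V=0.0000[hold]; j=7 S=224.7837 intr=0.0000 cont=0.0000 V=0.0000[hold]; j=8 S=306.7172 intr=0.0000 cont=0.0000 V=0.0000[hold]  S*(8)=64.8443
k=7: j=0 S=29.8153 intr=67.8247 cont=67.1189 V=67.8247[EX]; j=1 S=40.6829 intr=56.9571 cont=56.2513 V=56.9571[EX]; j=2 S=55.5118 intr=42.1282 cont=41.4224 V=42.1282[EX]; j=3 S=75.7458 intr=21.8942 cont=22.1714 V=22.1714[hold]; j=4 S=103.3551 intr=0.0000 cont=5.7329 V=5.7329[hold]; j=5 S=141.0279 intr=0.0000 cont=0.0000 V=0.0000[hold]; j=6 S=192.4324 intr=0.0000 cont=0.0000 V=0.0000[hold]; j=7 S=262.5739 intr=0.0000 cont=0.0000 V=0.0000[hold]  S*(7)=55.5118
k=6: j=0 S=34.8277 intr=62.8123 cont=62.1064 V=62.8123[EX]; j=1 S=47.5224 intr=50.1176 cont=49.4117 V=50.1176[EX]; j=2 S=64.8443 intr=32.7957 cont=32.2232 V=32.7957[EX]; j=3 S=88.4800 intr=9.1600 cont=14.1032 V=14.1032[hold]; j=4 S=120.7309 intr=0.0000 cont=2.9336 V=2.9336[hold]; j=5 S=164.7372 intr=0.0000 cont=0.0000 V=0.0000[hold]; j=6 S=224.7837 intr=0.0000 cont=0.0000 V=0.0000[hold]  S*(6)=64.8443
k=5: j=0 S=40.6829 intr=56.9571 cont=56.2513 V=56.9571[EX]; j=1 S=55.5118 intr=42.1282 cont=41.4224 V=42.1282[EX]; j=2 S=75.7458 intr=21.8942 cont=23.5664 V=23.5664[hold]; j=3 S=103.3551 intr=0.0000 cont=8.6280 V=8.6280[hold]; j=4 S=141.0279 intr=0.0000 cont=1.5011 V=1.5011[hold]; j=5 S=192.4324 intr=0.0000 cont=0.0000 V=0.0000[hold]  S*(5)=55.5118
k=4: j=0 S=47.5224 intr=50.1176 cont=49.4117 V=50.1176[EX]; j=1 S=64.8443 intr=32.7957 cont=32.8943 V=32.8943[hold]; j=2 S=88.4800 intr=9.1600 cont=16.2097 V=16.2097[hold]; j=3 S=120.7309 intr=0.0000 cont=5.1372 V=5.1372[hold]; j=4 S=164.7372 intr=0.0000 cont=0.7681 V=0.7681[hold]  S*(4)=47.5224
k=3: j=0 S=55.5118 intr=42.1282 cont=41.4698 V=42.1282[EX]; j=1 S=75.7458 intr=21.8942 cont=24.6302 V=24.6302[hold]; j=2 S=103.3551 intr=0.0000 cont=10.7660 V=10.7660[hold]; j=3 S=141.0279 intr=0.0000 cont=2.9983 V=2.9983[hold]  S*(3)=55.5118
k=2: j=0 S=64.8443 intr=32.7957 cont=33.4060 V=33.4060[hold]; j=1 S=88.4800 intr=9.1600 cont=17.7826 V=17.7826[hold]; j=2 S=120.7309 intr=0.0000 cont=6.9514 V=6.9514[hold]  S*(2)=-
k=1: j=0 S=75.7458 intr=21.8942 cont=25.6487 V=25.6487[hold]; j=1 S=103.3551 intr=0.0000 cont=12.4436 V=12.4436[hold]  S*(1)=-
k=0: j=0 S=88.4800 intr=9.1600 cont=19.1108 V=19.1108[hold]  S*(0)=-

price = 19.1108
boundary = - - - 55.5118 47.5224 55.5118 64.8443 55.5118 64.8443
tree:
19.1108
25.6487 12.4436
33.4060 17.7826 6.9514
42.1282 24.6302 10.7660 2.9983
50.1176 32.8943 16.2097 5.1372 0.7681
56.9571 42.1282 23.5664 8.6280 1.5011 0.0000
62.8123 50.1176 32.7957 14.1032 2.9336 0.0000 0.0000
67.8247 56.9571 42.1282 22.1714 5.7329 0.0000 0.0000 0.0000
72.1158 62.8123 50.1176 32.7957 11.2035 0.0000 0.0000 0.0000 0.0000
75.7893 67.8247 56.9571 42.1282 21.8942 0.0000 0.0000 0.0000 0.0000 0.0000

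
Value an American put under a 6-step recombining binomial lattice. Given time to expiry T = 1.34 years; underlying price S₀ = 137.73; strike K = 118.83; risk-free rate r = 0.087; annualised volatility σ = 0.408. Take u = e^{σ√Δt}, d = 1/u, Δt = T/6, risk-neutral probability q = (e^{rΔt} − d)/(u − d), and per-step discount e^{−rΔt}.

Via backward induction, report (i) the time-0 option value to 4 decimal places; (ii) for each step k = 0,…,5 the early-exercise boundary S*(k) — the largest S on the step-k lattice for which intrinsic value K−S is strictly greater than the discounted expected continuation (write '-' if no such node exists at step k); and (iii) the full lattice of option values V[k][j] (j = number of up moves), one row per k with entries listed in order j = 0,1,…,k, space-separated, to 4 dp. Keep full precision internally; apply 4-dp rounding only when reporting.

Δt=0.22333  u=1.21266  d=0.82464  q=0.50251  discount=0.98076
step 6 (expiry): payoffs max(K−S,0) = 75.5186 55.1391 25.1702 0.0000 0.0000 0.0000 0.0000
step 5: (k=5,j=0): S=52.5218, (K−S)⁺=66.3082, hold=64.0216 ⇒ V=66.3082 exercise | (k=5,j=1): S=77.2352, (K−S)⁺=41.5948, hold=39.3082 ⇒ V=41.5948 exercise | (k=5,j=2): S=113.5771, (K−S)⁺=5.2529, hold=12.2810 ⇒ V=12.2810 continue | (k=5,j=3): S=167.0192, (K−S)⁺=0.0000, hold=0.0000 ⇒ V=0.0000 continue | (k=5,j=4): S=245.6076, (K−S)⁺=0.0000, hold=0.0000 ⇒ V=0.0000 continue | (k=5,j=5): S=361.1746, (K−S)⁺=0.0000, hold=0.0000 ⇒ V=0.0000 continue  boundary S*=77.2352
step 4: (k=4,j=0): S=63.6909, (K−S)⁺=55.1391, hold=52.8525 ⇒ V=55.1391 exercise | (k=4,j=1): S=93.6598, (K−S)⁺=25.1702, hold=26.3474 ⇒ V=26.3474 continue | (k=4,j=2): S=137.7300, (K−S)⁺=0.0000, hold=5.9921 ⇒ V=5.9921 continue | (k=4,j=3): S=202.5368, (K−S)⁺=0.0000, hold=0.0000 ⇒ V=0.0000 continue | (k=4,j=4): S=297.8376, (K−S)⁺=0.0000, hold=0.0000 ⇒ V=0.0000 continue  boundary S*=63.6909
step 3: (k=3,j=0): S=77.2352, (K−S)⁺=41.5948, hold=39.8884 ⇒ V=41.5948 exercise | (k=3,j=1): S=113.5771, (K−S)⁺=5.2529, hold=15.8085 ⇒ V=15.8085 continue | (k=3,j=2): S=167.0192, (K−S)⁺=0.0000, hold=2.9237 ⇒ V=2.9237 continue | (k=3,j=3): S=245.6076, (K−S)⁺=0.0000, hold=0.0000 ⇒ V=0.0000 continue  boundary S*=77.2352
step 2: (k=2,j=0): S=93.6598, (K−S)⁺=25.1702, hold=28.0859 ⇒ V=28.0859 continue | (k=2,j=1): S=137.7300, (K−S)⁺=0.0000, hold=9.1541 ⇒ V=9.1541 continue | (k=2,j=2): S=202.5368, (K−S)⁺=0.0000, hold=1.4265 ⇒ V=1.4265 continue  boundary S*=-
step 1: (k=1,j=0): S=113.5771, (K−S)⁺=5.2529, hold=18.2151 ⇒ V=18.2151 continue | (k=1,j=1): S=167.0192, (K−S)⁺=0.0000, hold=5.1695 ⇒ V=5.1695 continue  boundary S*=-
step 0: (k=0,j=0): S=137.7300, (K−S)⁺=0.0000, hold=11.4352 ⇒ V=11.4352 continue  boundary S*=-

price = 11.4352
boundary = - - - 77.2352 63.6909 77.2352
tree:
11.4352
18.2151 5.1695
28.0859 9.1541 1.4265
41.5948 15.8085 2.9237 0.0000
55.1391 26.3474 5.9921 0.0000 0.0000
66.3082 41.5948 12.2810 0.0000 0.0000 0.0000
75.5186 55.1391 25.1702 0.0000 0.0000 0.0000 0.0000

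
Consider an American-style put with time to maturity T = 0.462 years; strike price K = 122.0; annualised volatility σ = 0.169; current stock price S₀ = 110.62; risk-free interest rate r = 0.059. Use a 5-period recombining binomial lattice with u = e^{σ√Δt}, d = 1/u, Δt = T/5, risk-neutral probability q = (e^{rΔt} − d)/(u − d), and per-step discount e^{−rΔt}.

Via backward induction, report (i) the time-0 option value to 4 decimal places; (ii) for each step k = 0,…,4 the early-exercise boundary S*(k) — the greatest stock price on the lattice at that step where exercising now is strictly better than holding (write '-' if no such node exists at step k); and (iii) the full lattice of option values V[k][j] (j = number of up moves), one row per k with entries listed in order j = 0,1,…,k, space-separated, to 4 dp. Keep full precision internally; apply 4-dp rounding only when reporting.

price = 11.5775
boundary = - 105.0808 110.6200 105.0808 110.6200
tree:
11.5775
16.9192 7.1504
22.1811 11.3800 3.6248
27.1794 16.9192 6.5657 1.1597
31.9275 22.1811 11.3800 2.5367 0.0000
36.4378 27.1794 16.9192 5.5488 0.0000 0.0000

Δt=0.09240  u=1.05271  d=0.94993  q=0.54034  discount=0.99456
step 5 (expiry): payoffs max(K−S,0) = 36.4378 27.1794 16.9192 5.5488 0.0000 0.0000
step 4: (k=4,j=0): S=90.0725, (K−S)⁺=31.9275, hold=31.2642 ⇒ V=31.9275 exercise | (k=4,j=1): S=99.8189, (K−S)⁺=22.1811, hold=21.5178 ⇒ V=22.1811 exercise | (k=4,j=2): S=110.6200, (K−S)⁺=11.3800, hold=10.7167 ⇒ V=11.3800 exercise | (k=4,j=3): S=122.5898, (K−S)⁺=0.0000, hold=2.5367 ⇒ V=2.5367 continue | (k=4,j=4): S=135.8549, (K−S)⁺=0.0000, hold=0.0000 ⇒ V=0.0000 continue  boundary S*=110.6200
step 3: (k=3,j=0): S=94.8206, (K−S)⁺=27.1794, hold=26.5162 ⇒ V=27.1794 exercise | (k=3,j=1): S=105.0808, (K−S)⁺=16.9192, hold=16.2559 ⇒ V=16.9192 exercise | (k=3,j=2): S=116.4512, (K−S)⁺=5.5488, hold=6.5657 ⇒ V=6.5657 continue | (k=3,j=3): S=129.0520, (K−S)⁺=0.0000, hold=1.1597 ⇒ V=1.1597 continue  boundary S*=105.0808
step 2: (k=2,j=0): S=99.8189, (K−S)⁺=22.1811, hold=21.5178 ⇒ V=22.1811 exercise | (k=2,j=1): S=110.6200, (K−S)⁺=11.3800, hold=11.2632 ⇒ V=11.3800 exercise | (k=2,j=2): S=122.5898, (K−S)⁺=0.0000, hold=3.6248 ⇒ V=3.6248 continue  boundary S*=110.6200
step 1: (k=1,j=0): S=105.0808, (K−S)⁺=16.9192, hold=16.2559 ⇒ V=16.9192 exercise | (k=1,j=1): S=116.4512, (K−S)⁺=5.5488, hold=7.1504 ⇒ V=7.1504 continue  boundary S*=105.0808
step 0: (k=0,j=0): S=110.6200, (K−S)⁺=11.3800, hold=11.5775 ⇒ V=11.5775 continue  boundary S*=-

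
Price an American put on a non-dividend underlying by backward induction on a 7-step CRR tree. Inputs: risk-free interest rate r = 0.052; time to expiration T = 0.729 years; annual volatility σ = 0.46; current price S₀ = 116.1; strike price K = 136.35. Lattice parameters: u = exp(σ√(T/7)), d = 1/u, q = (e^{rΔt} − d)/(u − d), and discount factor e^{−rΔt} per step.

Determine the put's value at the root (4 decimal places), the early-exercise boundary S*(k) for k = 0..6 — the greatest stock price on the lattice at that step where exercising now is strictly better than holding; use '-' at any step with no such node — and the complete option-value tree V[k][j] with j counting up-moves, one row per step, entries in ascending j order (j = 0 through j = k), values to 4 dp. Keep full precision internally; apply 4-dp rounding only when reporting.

price = 28.5390
boundary = - - 86.2765 74.3742 86.2765 100.0835 116.1000
tree:
28.5390
38.5100 18.1100
50.0735 26.4766 9.2934
61.9758 37.2829 15.1236 3.1119
72.2360 50.0735 23.9125 5.8178 0.2295
81.0808 61.9758 36.2665 10.8619 0.4448 0.0000
88.7055 72.2360 50.0735 20.2500 0.8619 0.0000 0.0000
95.2783 81.0808 61.9758 36.2665 1.6703 0.0000 0.0000 0.0000

Δt=0.10414, u=1.16003, d=0.86205, q=0.48118, disc=e^(-rΔt)=0.99460
k=7 terminal: V=max(K-S,0) → 95.2783 81.0808 61.9758 36.2665 1.6703 0.0000 0.0000 0.0000
k=6: j=0 S=47.6445 intr=88.7055 cont=87.9691 V=88.7055[EX]; j=1 S=64.1140 intr=72.2360 cont=71.4996 V=72.2360[EX]; j=2 S=86.2765 intr=50.0735 cont=49.3371 V=50.0735[EX]; j=3 S=116.1000 intr=20.2500 cont=19.5136 V=20.2500[EX]; j=4 S=156.2327 intr=0.0000 cont=0.8619 V=0.8619[hold]; j=5 S=210.2383 intr=0.0000 cont=0.0000 V=0.0000[hold]; j=6 S=282.9121 intr=0.0000 cont=0.0000 V=0.0000[hold]  S*(6)=116.1000
k=5: j=0 S=55.2692 intr=81.0808 cont=80.3445 V=81.0808[EX]; j=1 S=74.3742 intr=61.9758 cont=61.2394 V=61.9758[EX]; j=2 S=100.0835 intr=36.2665 cont=35.5301 V=36.2665[EX]; j=3 S=134.6797 intr=1.6703 cont=10.8619 V=10.8619[hold]; j=4 S=181.2349 intr=0.0000 cont=0.4448 V=0.4448[hold]; j=5 S=243.8831 intr=0.0000 cont=0.0000 V=0.0000[hold]  S*(5)=100.0835
k=4: j=0 S=64.1140 intr=72.2360 cont=71.4996 V=72.2360[EX]; j=1 S=86.2765 intr=50.0735 cont=49.3371 V=50.0735[EX]; j=2 S=116.1000 intr=20.2500 cont=23.9125 V=23.9125[hold]; j=3 S=156.2327 intr=0.0000 cont=5.8178 V=5.8178[hold]; j=4 S=210.2383 intr=0.0000 cont=0.2295 V=0.2295[hold]  S*(4)=86.2765
k=3: j=0 S=74.3742 intr=61.9758 cont=61.2394 V=61.9758[EX]; j=1 S=100.0835 intr=36.2665 cont=37.2829 V=37.2829[hold]; j=2 S=134.6797 intr=1.6703 cont=15.1236 V=15.1236[hold]; j=3 S=181.2349 intr=0.0000 cont=3.1119 V=3.1119[hold]  S*(3)=74.3742
k=2: j=0 S=86.2765 intr=50.0735 cont=49.8235 V=50.0735[EX]; j=1 S=116.1000 intr=20.2500 cont=26.4766 V=26.4766[hold]; j=2 S=156.2327 intr=0.0000 cont=9.2934 V=9.2934[hold]  S*(2)=86.2765
k=1: j=0 S=100.0835 intr=36.2665 cont=38.5100 V=38.5100[hold]; j=1 S=134.6797 intr=1.6703 cont=18.1100 V=18.1100[hold]  S*(1)=-
k=0: j=0 S=116.1000 intr=20.2500 cont=28.5390 V=28.5390[hold]  S*(0)=-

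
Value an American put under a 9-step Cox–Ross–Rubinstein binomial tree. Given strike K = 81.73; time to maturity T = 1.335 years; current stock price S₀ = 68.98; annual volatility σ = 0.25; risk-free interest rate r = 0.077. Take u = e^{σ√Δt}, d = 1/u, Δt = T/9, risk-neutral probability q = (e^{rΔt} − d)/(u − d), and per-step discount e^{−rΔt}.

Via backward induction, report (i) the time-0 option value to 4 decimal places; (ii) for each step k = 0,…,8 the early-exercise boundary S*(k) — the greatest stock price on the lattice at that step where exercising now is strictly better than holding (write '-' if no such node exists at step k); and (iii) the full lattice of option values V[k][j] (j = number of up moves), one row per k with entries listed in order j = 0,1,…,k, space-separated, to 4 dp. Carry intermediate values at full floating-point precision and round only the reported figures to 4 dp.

price = 13.4920
boundary = - 62.6480 56.8972 62.6480 56.8972 62.6480 68.9800 62.6480 68.9800
tree:
13.4920
19.0820 8.9327
24.8328 13.2579 5.3726
30.0557 19.0820 8.4905 2.7835
34.7991 24.8328 12.9779 4.7803 1.1112
39.1071 30.0557 19.0820 7.9616 2.1234 0.2570
43.0197 34.7991 24.8328 12.7500 3.9789 0.5595 0.0000
46.5731 39.1071 30.0557 19.0820 7.2598 1.2185 0.0000 0.0000
49.8003 43.0197 34.7991 24.8328 12.7500 2.6534 0.0000 0.0000 0.0000
52.7313 46.5731 39.1071 30.0557 19.0820 5.7780 0.0000 0.0000 0.0000 0.0000

Δt=0.14833  u=1.10107  d=0.90820  q=0.53551  discount=0.98864
step 9 (expiry): payoffs max(K−S,0) = 52.7313 46.5731 39.1071 30.0557 19.0820 5.7780 0.0000 0.0000 0.0000 0.0000
step 8: (k=8,j=0): S=31.9297, (K−S)⁺=49.8003, hold=48.8722 ⇒ V=49.8003 exercise | (k=8,j=1): S=38.7103, (K−S)⁺=43.0197, hold=42.0915 ⇒ V=43.0197 exercise | (k=8,j=2): S=46.9309, (K−S)⁺=34.7991, hold=33.8709 ⇒ V=34.7991 exercise | (k=8,j=3): S=56.8972, (K−S)⁺=24.8328, hold=23.9046 ⇒ V=24.8328 exercise | (k=8,j=4): S=68.9800, (K−S)⁺=12.7500, hold=11.8218 ⇒ V=12.7500 exercise | (k=8,j=5): S=83.6287, (K−S)⁺=0.0000, hold=2.6534 ⇒ V=2.6534 continue | (k=8,j=6): S=101.3883, (K−S)⁺=0.0000, hold=0.0000 ⇒ V=0.0000 continue | (k=8,j=7): S=122.9192, (K−S)⁺=0.0000, hold=0.0000 ⇒ V=0.0000 continue | (k=8,j=8): S=149.0226, (K−S)⁺=0.0000, hold=0.0000 ⇒ V=0.0000 continue  boundary S*=68.9800
step 7: (k=7,j=0): S=35.1569, (K−S)⁺=46.5731, hold=45.6449 ⇒ V=46.5731 exercise | (k=7,j=1): S=42.6229, (K−S)⁺=39.1071, hold=38.1790 ⇒ V=39.1071 exercise | (k=7,j=2): S=51.6743, (K−S)⁺=30.0557, hold=29.1275 ⇒ V=30.0557 exercise | (k=7,j=3): S=62.6480, (K−S)⁺=19.0820, hold=18.1538 ⇒ V=19.0820 exercise | (k=7,j=4): S=75.9520, (K−S)⁺=5.7780, hold=7.2598 ⇒ V=7.2598 continue | (k=7,j=5): S=92.0813, (K−S)⁺=0.0000, hold=1.2185 ⇒ V=1.2185 continue | (k=7,j=6): S=111.6359, (K−S)⁺=0.0000, hold=0.0000 ⇒ V=0.0000 continue | (k=7,j=7): S=135.3431, (K−S)⁺=0.0000, hold=0.0000 ⇒ V=0.0000 continue  boundary S*=62.6480
step 6: (k=6,j=0): S=38.7103, (K−S)⁺=43.0197, hold=42.0915 ⇒ V=43.0197 exercise | (k=6,j=1): S=46.9309, (K−S)⁺=34.7991, hold=33.8709 ⇒ V=34.7991 exercise | (k=6,j=2): S=56.8972, (K−S)⁺=24.8328, hold=23.9046 ⇒ V=24.8328 exercise | (k=6,j=3): S=68.9800, (K−S)⁺=12.7500, hold=12.6063 ⇒ V=12.7500 exercise | (k=6,j=4): S=83.6287, (K−S)⁺=0.0000, hold=3.9789 ⇒ V=3.9789 continue | (k=6,j=5): S=101.3883, (K−S)⁺=0.0000, hold=0.5595 ⇒ V=0.5595 continue | (k=6,j=6): S=122.9192, (K−S)⁺=0.0000, hold=0.0000 ⇒ V=0.0000 continue  boundary S*=68.9800
step 5: (k=5,j=0): S=42.6229, (K−S)⁺=39.1071, hold=38.1790 ⇒ V=39.1071 exercise | (k=5,j=1): S=51.6743, (K−S)⁺=30.0557, hold=29.1275 ⇒ V=30.0557 exercise | (k=5,j=2): S=62.6480, (K−S)⁺=19.0820, hold=18.1538 ⇒ V=19.0820 exercise | (k=5,j=3): S=75.9520, (K−S)⁺=5.7780, hold=7.9616 ⇒ V=7.9616 continue | (k=5,j=4): S=92.0813, (K−S)⁺=0.0000, hold=2.1234 ⇒ V=2.1234 continue | (k=5,j=5): S=111.6359, (K−S)⁺=0.0000, hold=0.2570 ⇒ V=0.2570 continue  boundary S*=62.6480
step 4: (k=4,j=0): S=46.9309, (K−S)⁺=34.7991, hold=33.8709 ⇒ V=34.7991 exercise | (k=4,j=1): S=56.8972, (K−S)⁺=24.8328, hold=23.9046 ⇒ V=24.8328 exercise | (k=4,j=2): S=68.9800, (K−S)⁺=12.7500, hold=12.9779 ⇒ V=12.9779 continue | (k=4,j=3): S=83.6287, (K−S)⁺=0.0000, hold=4.7803 ⇒ V=4.7803 continue | (k=4,j=4): S=101.3883, (K−S)⁺=0.0000, hold=1.1112 ⇒ V=1.1112 continue  boundary S*=56.8972
step 3: (k=3,j=0): S=51.6743, (K−S)⁺=30.0557, hold=29.1275 ⇒ V=30.0557 exercise | (k=3,j=1): S=62.6480, (K−S)⁺=19.0820, hold=18.2745 ⇒ V=19.0820 exercise | (k=3,j=2): S=75.9520, (K−S)⁺=5.7780, hold=8.4905 ⇒ V=8.4905 continue | (k=3,j=3): S=92.0813, (K−S)⁺=0.0000, hold=2.7835 ⇒ V=2.7835 continue  boundary S*=62.6480
step 2: (k=2,j=0): S=56.8972, (K−S)⁺=24.8328, hold=23.9046 ⇒ V=24.8328 exercise | (k=2,j=1): S=68.9800, (K−S)⁺=12.7500, hold=13.2579 ⇒ V=13.2579 continue | (k=2,j=2): S=83.6287, (K−S)⁺=0.0000, hold=5.3726 ⇒ V=5.3726 continue  boundary S*=56.8972
step 1: (k=1,j=0): S=62.6480, (K−S)⁺=19.0820, hold=18.4227 ⇒ V=19.0820 exercise | (k=1,j=1): S=75.9520, (K−S)⁺=5.7780, hold=8.9327 ⇒ V=8.9327 continue  boundary S*=62.6480
step 0: (k=0,j=0): S=68.9800, (K−S)⁺=12.7500, hold=13.4920 ⇒ V=13.4920 continue  boundary S*=-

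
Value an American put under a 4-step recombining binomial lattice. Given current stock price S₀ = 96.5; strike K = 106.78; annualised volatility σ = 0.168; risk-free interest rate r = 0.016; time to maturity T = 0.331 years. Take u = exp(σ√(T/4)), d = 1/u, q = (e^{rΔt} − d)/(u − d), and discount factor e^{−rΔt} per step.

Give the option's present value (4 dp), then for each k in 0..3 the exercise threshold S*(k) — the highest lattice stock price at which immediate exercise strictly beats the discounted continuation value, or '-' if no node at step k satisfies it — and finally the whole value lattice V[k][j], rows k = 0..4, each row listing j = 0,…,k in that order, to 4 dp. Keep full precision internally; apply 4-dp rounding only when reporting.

Δt=0.08275, u=1.04951, d=0.95282, q=0.50162, disc=e^(-rΔt)=0.99868
k=4 terminal: V=max(K-S,0) → 27.2421 19.1706 10.2800 0.4872 0.0000
k=3: j=0 S=83.4761 intr=23.3039 cont=23.1626 V=23.3039[EX]; j=1 S=91.9473 intr=14.8327 cont=14.6914 V=14.8327[EX]; j=2 S=101.2781 intr=5.5019 cont=5.3606 V=5.5019[EX]; j=3 S=111.5558 intr=0.0000 cont=0.2425 V=0.2425[hold]  S*(3)=101.2781
k=2: j=0 S=87.6094 intr=19.1706 cont=19.0293 V=19.1706[EX]; j=1 S=96.5000 intr=10.2800 cont=10.1387 V=10.2800[EX]; j=2 S=106.2928 intr=0.4872 cont=2.8599 V=2.8599[hold]  S*(2)=96.5000
k=1: j=0 S=91.9473 intr=14.8327 cont=14.6914 V=14.8327[EX]; j=1 S=101.2781 intr=5.5019 cont=6.5492 V=6.5492[hold]  S*(1)=91.9473
k=0: j=0 S=96.5000 intr=10.2800 cont=10.6634 V=10.6634[hold]  S*(0)=-

price = 10.6634
boundary = - 91.9473 96.5000 101.2781
tree:
10.6634
14.8327 6.5492
19.1706 10.2800 2.8599
23.3039 14.8327 5.5019 0.2425
27.2421 19.1706 10.2800 0.4872 0.0000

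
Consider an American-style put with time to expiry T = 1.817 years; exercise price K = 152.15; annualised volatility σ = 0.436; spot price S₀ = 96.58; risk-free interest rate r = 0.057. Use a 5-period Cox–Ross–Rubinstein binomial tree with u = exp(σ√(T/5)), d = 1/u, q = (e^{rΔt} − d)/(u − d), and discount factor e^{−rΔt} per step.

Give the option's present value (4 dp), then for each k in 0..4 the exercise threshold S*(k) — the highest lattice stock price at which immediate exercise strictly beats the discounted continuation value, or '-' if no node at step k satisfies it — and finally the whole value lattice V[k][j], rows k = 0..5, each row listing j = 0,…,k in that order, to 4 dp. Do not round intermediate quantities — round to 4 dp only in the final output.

Δt=0.36340  u=1.30061  d=0.76887  q=0.47403  discount=0.97950
step 5 (expiry): payoffs max(K−S,0) = 126.1990 108.2518 77.8925 26.5372 0.0000 0.0000
step 4: (k=4,j=0): S=33.7521, (K−S)⁺=118.3979, hold=115.2787 ⇒ V=118.3979 exercise | (k=4,j=1): S=57.0944, (K−S)⁺=95.0556, hold=91.9364 ⇒ V=95.0556 exercise | (k=4,j=2): S=96.5800, (K−S)⁺=55.5700, hold=52.4508 ⇒ V=55.5700 exercise | (k=4,j=3): S=163.3731, (K−S)⁺=0.0000, hold=13.6717 ⇒ V=13.6717 continue | (k=4,j=4): S=276.3592, (K−S)⁺=0.0000, hold=0.0000 ⇒ V=0.0000 continue  boundary S*=96.5800
step 3: (k=3,j=0): S=43.8982, (K−S)⁺=108.2518, hold=105.1326 ⇒ V=108.2518 exercise | (k=3,j=1): S=74.2575, (K−S)⁺=77.8925, hold=74.7733 ⇒ V=77.8925 exercise | (k=3,j=2): S=125.6128, (K−S)⁺=26.5372, hold=34.9769 ⇒ V=34.9769 continue | (k=3,j=3): S=212.4845, (K−S)⁺=0.0000, hold=7.0435 ⇒ V=7.0435 continue  boundary S*=74.2575
step 2: (k=2,j=0): S=57.0944, (K−S)⁺=95.0556, hold=91.9364 ⇒ V=95.0556 exercise | (k=2,j=1): S=96.5800, (K−S)⁺=55.5700, hold=56.3695 ⇒ V=56.3695 continue | (k=2,j=2): S=163.3731, (K−S)⁺=0.0000, hold=21.2901 ⇒ V=21.2901 continue  boundary S*=57.0944
step 1: (k=1,j=0): S=74.2575, (K−S)⁺=77.8925, hold=75.1445 ⇒ V=77.8925 exercise | (k=1,j=1): S=125.6128, (K−S)⁺=26.5372, hold=38.9261 ⇒ V=38.9261 continue  boundary S*=74.2575
step 0: (k=0,j=0): S=96.5800, (K−S)⁺=55.5700, hold=58.2031 ⇒ V=58.2031 continue  boundary S*=-

price = 58.2031
boundary = - 74.2575 57.0944 74.2575 96.5800
tree:
58.2031
77.8925 38.9261
95.0556 56.3695 21.2901
108.2518 77.8925 34.9769 7.0435
118.3979 95.0556 55.5700 13.6717 0.0000
126.1990 108.2518 77.8925 26.5372 0.0000 0.0000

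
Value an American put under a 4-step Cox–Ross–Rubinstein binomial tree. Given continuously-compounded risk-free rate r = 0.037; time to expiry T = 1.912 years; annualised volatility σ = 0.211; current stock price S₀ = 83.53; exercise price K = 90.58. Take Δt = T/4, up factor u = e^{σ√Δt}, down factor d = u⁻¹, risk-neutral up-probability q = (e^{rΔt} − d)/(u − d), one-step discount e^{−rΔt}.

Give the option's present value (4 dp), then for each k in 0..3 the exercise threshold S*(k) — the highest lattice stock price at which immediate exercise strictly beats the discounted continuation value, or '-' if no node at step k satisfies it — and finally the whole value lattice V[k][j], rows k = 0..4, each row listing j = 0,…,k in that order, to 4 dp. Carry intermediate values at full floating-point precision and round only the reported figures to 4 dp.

Δt=0.47800, u=1.15706, d=0.86426, q=0.52454, disc=e^(-rΔt)=0.98247
k=4 terminal: V=max(K-S,0) → 43.9761 28.1875 7.0500 0.0000 0.0000
k=3: j=0 S=53.9234 intr=36.6566 cont=35.0686 V=36.6566[EX]; j=1 S=72.1917 intr=18.3883 cont=16.8003 V=18.3883[EX]; j=2 S=96.6490 intr=0.0000 cont=3.2933 V=3.2933[hold]; j=3 S=129.3920 intr=0.0000 cont=0.0000 V=0.0000[hold]  S*(3)=72.1917
k=2: j=0 S=62.3925 intr=28.1875 cont=26.5996 V=28.1875[EX]; j=1 S=83.5300 intr=7.0500 cont=10.2868 V=10.2868[hold]; j=2 S=111.8285 intr=0.0000 cont=1.5384 V=1.5384[hold]  S*(2)=62.3925
k=1: j=0 S=72.1917 intr=18.3883 cont=18.4684 V=18.4684[hold]; j=1 S=96.6490 intr=0.0000 cont=5.5981 V=5.5981[hold]  S*(1)=-
k=0: j=0 S=83.5300 intr=7.0500 cont=11.5121 V=11.5121[hold]  S*(0)=-

price = 11.5121
boundary = - - 62.3925 72.1917
tree:
11.5121
18.4684 5.5981
28.1875 10.2868 1.5384
36.6566 18.3883 3.2933 0.0000
43.9761 28.1875 7.0500 0.0000 0.0000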